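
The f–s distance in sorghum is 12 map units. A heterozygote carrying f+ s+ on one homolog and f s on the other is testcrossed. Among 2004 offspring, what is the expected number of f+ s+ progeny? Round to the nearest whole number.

A map distance of 12 map units corresponds to a recombination frequency of 0.120.
The F1 is f+ s+ / f s, so f+ s+ is a parental gamete class with expected frequency (1 − r)/2 = 0.880/2 = 0.4400.
Expected number = 0.4400 × 2004 = 881.76 ≈ 882.

882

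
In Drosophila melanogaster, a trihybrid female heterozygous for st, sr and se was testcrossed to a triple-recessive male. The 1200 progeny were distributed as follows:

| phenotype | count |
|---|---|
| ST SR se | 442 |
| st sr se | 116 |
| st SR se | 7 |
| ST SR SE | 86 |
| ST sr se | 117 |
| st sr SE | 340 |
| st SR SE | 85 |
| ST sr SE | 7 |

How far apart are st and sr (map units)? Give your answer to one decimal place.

The two most frequent reciprocal classes, ST SR se and st sr SE, are the parental types, so the F1 was ST SR se / st sr SE.
The two rarest classes, st SR se and ST sr SE, are the double crossovers. Comparing them with the parentals, only the st allele has switched, so st is the middle locus and the order is se – st – sr.
Crossovers in the st–sr interval produce the single-crossover classes ST sr se and st SR SE (117 + 85 = 202) plus the double crossovers (14).
RF(st–sr) = (202 + 14) / 1200 = 216/1200 = 0.1800 → 18.0 map units.

18.0 map units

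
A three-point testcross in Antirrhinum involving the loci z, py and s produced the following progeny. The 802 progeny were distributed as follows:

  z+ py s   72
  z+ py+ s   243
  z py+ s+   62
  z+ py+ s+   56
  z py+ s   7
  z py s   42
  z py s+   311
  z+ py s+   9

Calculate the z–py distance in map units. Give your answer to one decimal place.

18.7 map units

The two most frequent reciprocal classes, z+ py+ s and z py s+, are the parental types, so the F1 was z+ py+ s / z py s+.
The two rarest classes, z py+ s and z+ py s+, are the double crossovers. Comparing them with the parentals, only the z allele has switched, so z is the middle locus and the order is s – z – py.
Crossovers in the z–py interval produce the single-crossover classes z+ py s and z py+ s+ (72 + 62 = 134) plus the double crossovers (16).
RF(z–py) = (134 + 16) / 802 = 150/802 = 0.1870 → 18.7 map units.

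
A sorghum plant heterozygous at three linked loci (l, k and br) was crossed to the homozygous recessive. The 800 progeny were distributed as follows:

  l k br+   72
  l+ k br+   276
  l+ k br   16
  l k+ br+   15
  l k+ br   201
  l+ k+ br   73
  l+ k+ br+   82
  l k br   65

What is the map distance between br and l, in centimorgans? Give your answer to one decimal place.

22.0 centimorgans

The two most frequent reciprocal classes, l k+ br and l+ k br+, are the parental types, so the F1 was l k+ br / l+ k br+.
The two rarest classes, l k+ br+ and l+ k br, are the double crossovers. Comparing them with the parentals, only the br allele has switched, so br is the middle locus and the order is l – br – k.
Crossovers in the l–br interval produce the single-crossover classes l+ k+ br and l k br+ (73 + 72 = 145) plus the double crossovers (31).
RF(l–br) = (145 + 31) / 800 = 176/800 = 0.2200 → 22.0 centimorgans.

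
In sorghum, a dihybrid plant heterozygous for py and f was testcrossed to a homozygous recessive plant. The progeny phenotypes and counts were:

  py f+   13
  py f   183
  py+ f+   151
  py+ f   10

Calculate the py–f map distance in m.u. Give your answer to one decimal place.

The two most frequent classes, py+ f+ (151) and py f (183), are the parental types, so the F1 was py+ f+ / py f.
The recombinant classes are py+ f and py f+: 10 + 13 = 23.
Recombination frequency = 23/357 = 0.0644 ≈ 6.4%, i.e. 6.4 m.u.

6.4 m.u.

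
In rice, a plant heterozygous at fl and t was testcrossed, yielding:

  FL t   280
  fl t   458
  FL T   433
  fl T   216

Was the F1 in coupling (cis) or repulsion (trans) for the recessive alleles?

The two most frequent classes are FL T (433) and fl t (458); these are the parental (non-recombinant) types.
So the F1 carried FL T on one chromosome and fl t on the other — the recessive alleles are on the same chromosome (cis / coupling).

cis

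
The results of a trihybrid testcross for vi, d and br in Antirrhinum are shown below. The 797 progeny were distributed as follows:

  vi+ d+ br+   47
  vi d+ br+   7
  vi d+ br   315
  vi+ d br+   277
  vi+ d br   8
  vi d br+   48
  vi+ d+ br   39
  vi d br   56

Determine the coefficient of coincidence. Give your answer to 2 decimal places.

0.99

The two most frequent reciprocal classes, vi d+ br and vi+ d br+, are the parental types, so the F1 was vi d+ br / vi+ d br+.
The two rarest classes, vi d+ br+ and vi+ d br, are the double crossovers. Comparing them with the parentals, only the br allele has switched, so br is the middle locus and the order is vi – br – d.
vi–br: (87 + 15)/797 = 0.1280; br–d: (103 + 15)/797 = 0.1481.
Expected DCO frequency = 0.1280 × 0.1481 ≈ 0.01896; observed = 15/797 ≈ 0.01882.
Coefficient of coincidence = 0.01882/0.01896 ≈ 0.99.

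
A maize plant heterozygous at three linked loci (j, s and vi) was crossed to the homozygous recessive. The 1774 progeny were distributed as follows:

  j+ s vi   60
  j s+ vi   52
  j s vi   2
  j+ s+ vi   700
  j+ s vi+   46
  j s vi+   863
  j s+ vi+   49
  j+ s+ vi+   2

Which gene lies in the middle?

The two most frequent reciprocal classes, j s vi+ and j+ s+ vi, are the parental types, so the F1 was j s vi+ / j+ s+ vi.
The two rarest classes, j s vi and j+ s+ vi+, are the double crossovers. Comparing them with the parentals, only the vi allele has switched, so vi is the middle locus and the order is j – vi – s.

vi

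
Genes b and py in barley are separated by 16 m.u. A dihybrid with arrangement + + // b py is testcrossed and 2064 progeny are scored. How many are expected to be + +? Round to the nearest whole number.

867

A map distance of 16 m.u. corresponds to a recombination frequency of 0.160.
The F1 is + + / b py, so + + is a parental gamete class with expected frequency (1 − r)/2 = 0.840/2 = 0.4200.
Expected number = 0.4200 × 2064 = 866.88 ≈ 867.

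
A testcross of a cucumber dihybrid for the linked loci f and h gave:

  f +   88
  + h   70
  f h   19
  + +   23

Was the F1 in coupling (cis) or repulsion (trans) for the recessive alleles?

The two most frequent classes are + h (70) and f + (88); these are the parental (non-recombinant) types.
So the F1 carried + h on one chromosome and f + on the other — the recessive alleles are on opposite chromosomes (trans / repulsion).

trans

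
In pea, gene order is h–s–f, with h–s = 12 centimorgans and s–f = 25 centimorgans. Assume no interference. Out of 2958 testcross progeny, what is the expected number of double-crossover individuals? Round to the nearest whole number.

Map distances give recombination frequencies of 0.120 and 0.250 for the two intervals.
With no interference, expected double-crossover frequency = 0.120 × 0.250 = 0.03000.
Expected number = 0.03000 × 2958 = 88.74 ≈ 89.

89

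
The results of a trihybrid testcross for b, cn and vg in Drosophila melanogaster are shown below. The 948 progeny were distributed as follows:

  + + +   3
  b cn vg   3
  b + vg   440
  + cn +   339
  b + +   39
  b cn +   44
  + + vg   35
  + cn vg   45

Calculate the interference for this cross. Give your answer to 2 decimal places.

0.26

The two most frequent reciprocal classes, b + vg and + cn +, are the parental types, so the F1 was b + vg / + cn +.
The two rarest classes, b cn vg and + + +, are the double crossovers. Comparing them with the parentals, only the cn allele has switched, so cn is the middle locus and the order is b – cn – vg.
b–cn: (79 + 6)/948 = 0.0897; cn–vg: (84 + 6)/948 = 0.0949.
Expected DCO frequency = 0.0897 × 0.0949 ≈ 0.00851; observed = 6/948 ≈ 0.00633.
Coefficient of coincidence = 0.00633/0.00851 ≈ 0.74; interference = 1 − 0.74 = 0.26.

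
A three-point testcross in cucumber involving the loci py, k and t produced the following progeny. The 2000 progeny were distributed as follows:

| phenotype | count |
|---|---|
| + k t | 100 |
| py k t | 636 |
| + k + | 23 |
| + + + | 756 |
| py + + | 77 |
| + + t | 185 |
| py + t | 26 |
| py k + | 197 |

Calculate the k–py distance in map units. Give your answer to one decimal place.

11.3 map units

The two most frequent reciprocal classes, py k t and + + +, are the parental types, so the F1 was py k t / + + +.
The two rarest classes, py + t and + k +, are the double crossovers. Comparing them with the parentals, only the k allele has switched, so k is the middle locus and the order is py – k – t.
Crossovers in the py–k interval produce the single-crossover classes + k t and py + + (100 + 77 = 177) plus the double crossovers (49).
RF(py–k) = (177 + 49) / 2000 = 226/2000 = 0.1130 → 11.3 map units.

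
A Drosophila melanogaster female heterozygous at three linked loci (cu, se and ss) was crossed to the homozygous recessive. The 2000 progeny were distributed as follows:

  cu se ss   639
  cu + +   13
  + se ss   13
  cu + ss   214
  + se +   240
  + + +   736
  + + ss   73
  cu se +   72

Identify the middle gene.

The two most frequent reciprocal classes, cu se ss and + + +, are the parental types, so the F1 was cu se ss / + + +.
The two rarest classes, + se ss and cu + +, are the double crossovers. Comparing them with the parentals, only the cu allele has switched, so cu is the middle locus and the order is ss – cu – se.

cu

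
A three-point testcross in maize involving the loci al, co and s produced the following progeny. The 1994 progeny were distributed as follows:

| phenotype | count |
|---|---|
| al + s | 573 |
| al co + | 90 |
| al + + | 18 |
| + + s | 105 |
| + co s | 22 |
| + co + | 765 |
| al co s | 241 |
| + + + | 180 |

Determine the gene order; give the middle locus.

The two most frequent reciprocal classes, al + s and + co +, are the parental types, so the F1 was al + s / + co +.
The two rarest classes, al + + and + co s, are the double crossovers. Comparing them with the parentals, only the s allele has switched, so s is the middle locus and the order is al – s – co.

s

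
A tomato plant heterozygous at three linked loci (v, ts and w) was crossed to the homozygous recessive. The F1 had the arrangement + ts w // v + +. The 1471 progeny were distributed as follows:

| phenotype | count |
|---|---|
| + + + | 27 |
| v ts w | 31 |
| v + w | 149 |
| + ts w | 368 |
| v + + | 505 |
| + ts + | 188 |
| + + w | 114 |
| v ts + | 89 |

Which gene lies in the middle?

The two rarest classes, v ts w and + + +, are the double crossovers. Comparing them with the parentals, only the v allele has switched, so v is the middle locus and the order is w – v – ts.

v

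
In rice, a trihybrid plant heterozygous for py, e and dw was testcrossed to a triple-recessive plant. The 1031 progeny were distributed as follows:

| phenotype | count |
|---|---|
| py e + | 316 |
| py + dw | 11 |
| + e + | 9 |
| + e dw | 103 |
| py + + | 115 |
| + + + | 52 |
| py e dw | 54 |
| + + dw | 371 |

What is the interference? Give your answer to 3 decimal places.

0.312

The two most frequent reciprocal classes, + + dw and py e +, are the parental types, so the F1 was + + dw / py e +.
The two rarest classes, py + dw and + e +, are the double crossovers. Comparing them with the parentals, only the py allele has switched, so py is the middle locus and the order is dw – py – e.
dw–py: (106 + 20)/1031 = 0.1222; py–e: (218 + 20)/1031 = 0.2308.
Expected DCO frequency = 0.1222 × 0.2308 ≈ 0.02820; observed = 20/1031 ≈ 0.01940.
Coefficient of coincidence = 0.01940/0.02820 ≈ 0.688; interference = 1 − 0.688 = 0.312.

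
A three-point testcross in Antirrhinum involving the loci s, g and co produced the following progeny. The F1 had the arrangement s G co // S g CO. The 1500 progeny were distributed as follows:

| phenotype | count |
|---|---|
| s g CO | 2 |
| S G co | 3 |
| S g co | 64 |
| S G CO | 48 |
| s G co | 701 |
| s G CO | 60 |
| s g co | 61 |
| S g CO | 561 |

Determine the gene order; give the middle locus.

The two rarest classes, S G co and s g CO, are the double crossovers. Comparing them with the parentals, only the s allele has switched, so s is the middle locus and the order is g – s – co.

s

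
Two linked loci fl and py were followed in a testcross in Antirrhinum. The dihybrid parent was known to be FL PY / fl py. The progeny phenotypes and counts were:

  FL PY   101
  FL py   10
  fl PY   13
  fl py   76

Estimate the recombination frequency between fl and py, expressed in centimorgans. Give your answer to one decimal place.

11.5 centimorgans

The recombinant classes are FL py and fl PY: 10 + 13 = 23.
Recombination frequency = 23/200 = 0.1150 ≈ 11.5%, i.e. 11.5 centimorgans.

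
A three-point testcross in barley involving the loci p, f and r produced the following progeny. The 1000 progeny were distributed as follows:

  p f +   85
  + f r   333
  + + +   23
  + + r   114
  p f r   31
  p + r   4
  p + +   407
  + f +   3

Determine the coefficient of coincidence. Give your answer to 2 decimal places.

0.56

The two most frequent reciprocal classes, p + + and + f r, are the parental types, so the F1 was p + + / + f r.
The two rarest classes, p + r and + f +, are the double crossovers. Comparing them with the parentals, only the r allele has switched, so r is the middle locus and the order is f – r – p.
f–r: (199 + 7)/1000 = 0.2060; r–p: (54 + 7)/1000 = 0.0610.
Expected DCO frequency = 0.2060 × 0.0610 ≈ 0.01257; observed = 7/1000 ≈ 0.00700.
Coefficient of coincidence = 0.00700/0.01257 ≈ 0.56.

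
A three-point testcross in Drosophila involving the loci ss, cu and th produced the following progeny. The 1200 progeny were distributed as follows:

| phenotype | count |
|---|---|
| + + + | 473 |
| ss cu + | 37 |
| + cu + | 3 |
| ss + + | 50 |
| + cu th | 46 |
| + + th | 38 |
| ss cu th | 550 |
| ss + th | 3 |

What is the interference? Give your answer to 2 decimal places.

The two most frequent reciprocal classes, + + + and ss cu th, are the parental types, so the F1 was + + + / ss cu th.
The two rarest classes, + cu + and ss + th, are the double crossovers. Comparing them with the parentals, only the cu allele has switched, so cu is the middle locus and the order is ss – cu – th.
ss–cu: (96 + 6)/1200 = 0.0850; cu–th: (75 + 6)/1200 = 0.0675.
Expected DCO frequency = 0.0850 × 0.0675 ≈ 0.00574; observed = 6/1200 ≈ 0.00500.
Coefficient of coincidence = 0.00500/0.00574 ≈ 0.87; interference = 1 − 0.87 = 0.13.

0.13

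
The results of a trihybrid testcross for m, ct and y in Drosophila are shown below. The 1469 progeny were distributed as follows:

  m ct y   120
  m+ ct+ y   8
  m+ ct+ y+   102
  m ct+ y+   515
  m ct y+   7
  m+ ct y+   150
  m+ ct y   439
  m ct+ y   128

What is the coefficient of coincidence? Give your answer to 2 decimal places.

0.32

The two most frequent reciprocal classes, m+ ct y and m ct+ y+, are the parental types, so the F1 was m+ ct y / m ct+ y+.
The two rarest classes, m+ ct+ y and m ct y+, are the double crossovers. Comparing them with the parentals, only the ct allele has switched, so ct is the middle locus and the order is m – ct – y.
m–ct: (222 + 15)/1469 = 0.1613; ct–y: (278 + 15)/1469 = 0.1995.
Expected DCO frequency = 0.1613 × 0.1995 ≈ 0.03218; observed = 15/1469 ≈ 0.01021.
Coefficient of coincidence = 0.01021/0.03218 ≈ 0.32.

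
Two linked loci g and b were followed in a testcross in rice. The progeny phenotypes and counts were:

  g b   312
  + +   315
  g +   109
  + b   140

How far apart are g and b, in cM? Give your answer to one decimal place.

The two most frequent classes, + + (315) and g b (312), are the parental types, so the F1 was + + / g b.
The recombinant classes are + b and g +: 140 + 109 = 249.
Recombination frequency = 249/876 = 0.2842 ≈ 28.4%, i.e. 28.4 cM.

28.4 cM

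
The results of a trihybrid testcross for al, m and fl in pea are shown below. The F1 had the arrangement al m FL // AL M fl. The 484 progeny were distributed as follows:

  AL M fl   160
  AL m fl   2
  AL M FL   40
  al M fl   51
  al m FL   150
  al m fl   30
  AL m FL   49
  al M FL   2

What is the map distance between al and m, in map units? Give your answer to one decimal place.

21.5 map units

The two rarest classes, al M FL and AL m fl, are the double crossovers. Comparing them with the parentals, only the m allele has switched, so m is the middle locus and the order is al – m – fl.
Crossovers in the al–m interval produce the single-crossover classes AL m FL and al M fl (49 + 51 = 100) plus the double crossovers (4).
RF(al–m) = (100 + 4) / 484 = 104/484 = 0.2149 → 21.5 map units.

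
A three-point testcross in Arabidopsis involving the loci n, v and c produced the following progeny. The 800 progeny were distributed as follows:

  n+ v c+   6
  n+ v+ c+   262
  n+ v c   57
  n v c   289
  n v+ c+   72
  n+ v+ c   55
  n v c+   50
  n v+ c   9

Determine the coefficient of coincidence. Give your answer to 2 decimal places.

0.69

The two most frequent reciprocal classes, n v c and n+ v+ c+, are the parental types, so the F1 was n v c / n+ v+ c+.
The two rarest classes, n v+ c and n+ v c+, are the double crossovers. Comparing them with the parentals, only the v allele has switched, so v is the middle locus and the order is n – v – c.
n–v: (129 + 15)/800 = 0.1800; v–c: (105 + 15)/800 = 0.1500.
Expected DCO frequency = 0.1800 × 0.1500 ≈ 0.02700; observed = 15/800 ≈ 0.01875.
Coefficient of coincidence = 0.01875/0.02700 ≈ 0.69.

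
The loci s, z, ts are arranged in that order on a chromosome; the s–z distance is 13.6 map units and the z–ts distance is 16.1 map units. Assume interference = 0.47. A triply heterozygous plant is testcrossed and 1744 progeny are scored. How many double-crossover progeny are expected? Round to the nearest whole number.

Map distances give recombination frequencies of 0.136 and 0.161 for the two intervals.
With interference 0.47 (so coincidence = 0.53), expected double-crossover frequency = 0.136 × 0.161 × 0.53 = 0.01160.
Expected number = 0.01160 × 1744 = 20.24 ≈ 20.

20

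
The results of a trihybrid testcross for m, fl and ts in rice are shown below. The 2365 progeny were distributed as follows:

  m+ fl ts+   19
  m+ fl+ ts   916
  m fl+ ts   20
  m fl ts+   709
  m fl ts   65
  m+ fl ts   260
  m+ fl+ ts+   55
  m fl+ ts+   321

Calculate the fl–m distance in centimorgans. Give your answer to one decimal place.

The two most frequent reciprocal classes, m fl ts+ and m+ fl+ ts, are the parental types, so the F1 was m fl ts+ / m+ fl+ ts.
The two rarest classes, m+ fl ts+ and m fl+ ts, are the double crossovers. Comparing them with the parentals, only the m allele has switched, so m is the middle locus and the order is ts – m – fl.
Crossovers in the m–fl interval produce the single-crossover classes m fl+ ts+ and m+ fl ts (321 + 260 = 581) plus the double crossovers (39).
RF(m–fl) = (581 + 39) / 2365 = 620/2365 = 0.2622 → 26.2 centimorgans.

26.2 centimorgans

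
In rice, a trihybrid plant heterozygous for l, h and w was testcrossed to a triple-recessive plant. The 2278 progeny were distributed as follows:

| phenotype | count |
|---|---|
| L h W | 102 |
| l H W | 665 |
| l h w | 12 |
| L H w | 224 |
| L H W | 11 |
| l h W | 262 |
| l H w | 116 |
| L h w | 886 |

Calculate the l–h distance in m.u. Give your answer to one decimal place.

The two most frequent reciprocal classes, L h w and l H W, are the parental types, so the F1 was L h w / l H W.
The two rarest classes, l h w and L H W, are the double crossovers. Comparing them with the parentals, only the l allele has switched, so l is the middle locus and the order is h – l – w.
Crossovers in the h–l interval produce the single-crossover classes L H w and l h W (224 + 262 = 486) plus the double crossovers (23).
RF(h–l) = (486 + 23) / 2278 = 509/2278 = 0.2234 → 22.3 m.u.

22.3 m.u.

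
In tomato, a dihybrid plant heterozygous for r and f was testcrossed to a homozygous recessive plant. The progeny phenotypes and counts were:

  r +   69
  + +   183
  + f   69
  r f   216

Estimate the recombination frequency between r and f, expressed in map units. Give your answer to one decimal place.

The two most frequent classes, + + (183) and r f (216), are the parental types, so the F1 was + + / r f.
The recombinant classes are + f and r +: 69 + 69 = 138.
Recombination frequency = 138/537 = 0.2570 ≈ 25.7%, i.e. 25.7 map units.

25.7 map units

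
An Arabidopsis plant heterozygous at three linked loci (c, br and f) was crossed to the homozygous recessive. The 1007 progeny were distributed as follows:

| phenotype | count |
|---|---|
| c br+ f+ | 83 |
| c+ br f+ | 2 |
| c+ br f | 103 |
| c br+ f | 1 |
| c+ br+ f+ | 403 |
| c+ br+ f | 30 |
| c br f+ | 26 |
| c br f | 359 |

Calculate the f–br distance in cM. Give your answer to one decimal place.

5.9 cM

The two most frequent reciprocal classes, c br f and c+ br+ f+, are the parental types, so the F1 was c br f / c+ br+ f+.
The two rarest classes, c br+ f and c+ br f+, are the double crossovers. Comparing them with the parentals, only the br allele has switched, so br is the middle locus and the order is c – br – f.
Crossovers in the br–f interval produce the single-crossover classes c br f+ and c+ br+ f (26 + 30 = 56) plus the double crossovers (3).
RF(br–f) = (56 + 3) / 1007 = 59/1007 = 0.0586 → 5.9 cM.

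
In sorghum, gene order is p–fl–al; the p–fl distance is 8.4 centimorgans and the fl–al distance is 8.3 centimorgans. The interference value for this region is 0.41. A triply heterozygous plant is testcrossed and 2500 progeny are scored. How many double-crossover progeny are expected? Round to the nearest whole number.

Map distances give recombination frequencies of 0.084 and 0.083 for the two intervals.
With interference 0.41 (so coincidence = 0.59), expected double-crossover frequency = 0.084 × 0.083 × 0.59 = 0.00411.
Expected number = 0.00411 × 2500 = 10.28 ≈ 10.

10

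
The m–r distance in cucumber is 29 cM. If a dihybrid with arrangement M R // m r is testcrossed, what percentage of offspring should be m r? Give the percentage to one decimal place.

35.5%

A map distance of 29 cM corresponds to a recombination frequency of 0.290.
The F1 is M R / m r, so m r is a parental gamete class with expected frequency (1 − r)/2 = 0.710/2 = 0.3550.
That is 0.3550 = 35.5% of the progeny.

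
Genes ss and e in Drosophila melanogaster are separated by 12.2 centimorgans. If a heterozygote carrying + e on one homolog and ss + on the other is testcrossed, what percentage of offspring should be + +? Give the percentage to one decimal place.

6.1%

A map distance of 12.2 centimorgans corresponds to a recombination frequency of 0.122.
The F1 is + e / ss +, so + + is a recombinant gamete class with expected frequency r/2 = 0.122/2 = 0.0610.
That is 0.0610 = 6.1% of the progeny.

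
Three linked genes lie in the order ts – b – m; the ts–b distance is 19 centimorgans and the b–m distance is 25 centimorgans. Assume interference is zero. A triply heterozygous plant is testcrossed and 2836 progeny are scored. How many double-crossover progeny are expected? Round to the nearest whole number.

135

Map distances give recombination frequencies of 0.190 and 0.250 for the two intervals.
With no interference, expected double-crossover frequency = 0.190 × 0.250 = 0.04750.
Expected number = 0.04750 × 2836 = 134.71 ≈ 135.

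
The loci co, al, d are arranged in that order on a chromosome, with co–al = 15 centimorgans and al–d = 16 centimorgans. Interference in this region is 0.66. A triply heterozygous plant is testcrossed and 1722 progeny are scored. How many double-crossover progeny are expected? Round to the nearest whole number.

Map distances give recombination frequencies of 0.150 and 0.160 for the two intervals.
With interference 0.66 (so coincidence = 0.34), expected double-crossover frequency = 0.150 × 0.160 × 0.34 = 0.00816.
Expected number = 0.00816 × 1722 = 14.05 ≈ 14.

14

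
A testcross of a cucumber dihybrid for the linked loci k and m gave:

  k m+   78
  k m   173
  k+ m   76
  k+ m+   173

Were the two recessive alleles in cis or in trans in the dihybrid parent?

cis

The two most frequent classes are k+ m+ (173) and k m (173); these are the parental (non-recombinant) types.
So the F1 carried k+ m+ on one chromosome and k m on the other — the recessive alleles are on the same chromosome (cis / coupling).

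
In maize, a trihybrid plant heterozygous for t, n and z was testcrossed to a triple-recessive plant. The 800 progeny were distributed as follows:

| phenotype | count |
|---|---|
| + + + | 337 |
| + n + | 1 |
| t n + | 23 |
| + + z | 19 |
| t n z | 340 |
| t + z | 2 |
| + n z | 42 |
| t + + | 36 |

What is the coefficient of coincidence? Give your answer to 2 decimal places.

The two most frequent reciprocal classes, t n z and + + +, are the parental types, so the F1 was t n z / + + +.
The two rarest classes, t + z and + n +, are the double crossovers. Comparing them with the parentals, only the n allele has switched, so n is the middle locus and the order is t – n – z.
t–n: (78 + 3)/800 = 0.1013; n–z: (42 + 3)/800 = 0.0563.
Expected DCO frequency = 0.1013 × 0.0563 ≈ 0.00570; observed = 3/800 ≈ 0.00375.
Coefficient of coincidence = 0.00375/0.00570 ≈ 0.66.

0.66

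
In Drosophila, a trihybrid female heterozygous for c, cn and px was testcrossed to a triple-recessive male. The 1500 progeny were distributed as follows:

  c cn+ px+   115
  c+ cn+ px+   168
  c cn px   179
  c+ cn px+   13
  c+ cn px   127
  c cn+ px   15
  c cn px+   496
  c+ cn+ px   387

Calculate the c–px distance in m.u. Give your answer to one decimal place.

25.0 m.u.

The two most frequent reciprocal classes, c cn px+ and c+ cn+ px, are the parental types, so the F1 was c cn px+ / c+ cn+ px.
The two rarest classes, c+ cn px+ and c cn+ px, are the double crossovers. Comparing them with the parentals, only the c allele has switched, so c is the middle locus and the order is px – c – cn.
Crossovers in the px–c interval produce the single-crossover classes c cn px and c+ cn+ px+ (179 + 168 = 347) plus the double crossovers (28).
RF(px–c) = (347 + 28) / 1500 = 375/1500 = 0.2500 → 25.0 m.u.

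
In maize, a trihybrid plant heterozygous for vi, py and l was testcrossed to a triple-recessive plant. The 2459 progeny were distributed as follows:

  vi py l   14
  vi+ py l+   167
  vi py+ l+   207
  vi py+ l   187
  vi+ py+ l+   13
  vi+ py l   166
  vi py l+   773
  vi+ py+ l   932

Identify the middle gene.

The two most frequent reciprocal classes, vi+ py+ l and vi py l+, are the parental types, so the F1 was vi+ py+ l / vi py l+.
The two rarest classes, vi+ py+ l+ and vi py l, are the double crossovers. Comparing them with the parentals, only the l allele has switched, so l is the middle locus and the order is py – l – vi.

l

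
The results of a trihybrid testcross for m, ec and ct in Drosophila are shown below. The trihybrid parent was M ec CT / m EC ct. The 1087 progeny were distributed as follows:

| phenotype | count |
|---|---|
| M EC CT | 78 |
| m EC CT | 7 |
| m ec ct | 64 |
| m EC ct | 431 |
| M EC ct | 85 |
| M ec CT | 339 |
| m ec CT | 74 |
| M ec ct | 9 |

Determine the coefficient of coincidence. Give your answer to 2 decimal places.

The two rarest classes, M ec ct and m EC CT, are the double crossovers. Comparing them with the parentals, only the ct allele has switched, so ct is the middle locus and the order is m – ct – ec.
m–ct: (159 + 16)/1087 = 0.1610; ct–ec: (142 + 16)/1087 = 0.1454.
Expected DCO frequency = 0.1610 × 0.1454 ≈ 0.02341; observed = 16/1087 ≈ 0.01472.
Coefficient of coincidence = 0.01472/0.02341 ≈ 0.63.

0.63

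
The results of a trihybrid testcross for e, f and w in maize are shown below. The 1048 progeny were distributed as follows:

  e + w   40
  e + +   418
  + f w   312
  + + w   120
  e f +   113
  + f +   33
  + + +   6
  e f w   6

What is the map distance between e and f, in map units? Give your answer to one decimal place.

23.4 map units

The two most frequent reciprocal classes, + f w and e + +, are the parental types, so the F1 was + f w / e + +.
The two rarest classes, e f w and + + +, are the double crossovers. Comparing them with the parentals, only the e allele has switched, so e is the middle locus and the order is f – e – w.
Crossovers in the f–e interval produce the single-crossover classes + + w and e f + (120 + 113 = 233) plus the double crossovers (12).
RF(f–e) = (233 + 12) / 1048 = 245/1048 = 0.2338 → 23.4 map units.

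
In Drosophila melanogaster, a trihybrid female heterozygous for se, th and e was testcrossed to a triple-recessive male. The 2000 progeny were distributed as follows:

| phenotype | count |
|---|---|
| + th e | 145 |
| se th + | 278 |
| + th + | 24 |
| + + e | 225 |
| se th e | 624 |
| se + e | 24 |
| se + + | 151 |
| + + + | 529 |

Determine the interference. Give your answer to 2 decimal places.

The two most frequent reciprocal classes, + + + and se th e, are the parental types, so the F1 was + + + / se th e.
The two rarest classes, + th + and se + e, are the double crossovers. Comparing them with the parentals, only the th allele has switched, so th is the middle locus and the order is e – th – se.
e–th: (503 + 48)/2000 = 0.2755; th–se: (296 + 48)/2000 = 0.1720.
Expected DCO frequency = 0.2755 × 0.1720 ≈ 0.04739; observed = 48/2000 ≈ 0.02400.
Coefficient of coincidence = 0.02400/0.04739 ≈ 0.51; interference = 1 − 0.51 = 0.49.

0.49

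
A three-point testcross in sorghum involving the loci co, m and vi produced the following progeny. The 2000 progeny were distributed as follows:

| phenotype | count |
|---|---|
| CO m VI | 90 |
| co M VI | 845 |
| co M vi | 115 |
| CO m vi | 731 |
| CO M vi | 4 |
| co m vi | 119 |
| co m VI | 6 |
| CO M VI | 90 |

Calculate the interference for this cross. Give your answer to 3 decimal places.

0.575

The two most frequent reciprocal classes, co M VI and CO m vi, are the parental types, so the F1 was co M VI / CO m vi.
The two rarest classes, co m VI and CO M vi, are the double crossovers. Comparing them with the parentals, only the m allele has switched, so m is the middle locus and the order is vi – m – co.
vi–m: (205 + 10)/2000 = 0.1075; m–co: (209 + 10)/2000 = 0.1095.
Expected DCO frequency = 0.1075 × 0.1095 ≈ 0.01177; observed = 10/2000 ≈ 0.00500.
Coefficient of coincidence = 0.00500/0.01177 ≈ 0.425; interference = 1 − 0.425 = 0.575.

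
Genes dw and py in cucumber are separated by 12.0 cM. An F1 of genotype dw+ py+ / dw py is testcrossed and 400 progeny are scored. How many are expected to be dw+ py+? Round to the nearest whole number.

A map distance of 12.0 cM corresponds to a recombination frequency of 0.120.
The F1 is dw+ py+ / dw py, so dw+ py+ is a parental gamete class with expected frequency (1 − r)/2 = 0.880/2 = 0.4400.
Expected number = 0.4400 × 400 = 176.00 ≈ 176.

176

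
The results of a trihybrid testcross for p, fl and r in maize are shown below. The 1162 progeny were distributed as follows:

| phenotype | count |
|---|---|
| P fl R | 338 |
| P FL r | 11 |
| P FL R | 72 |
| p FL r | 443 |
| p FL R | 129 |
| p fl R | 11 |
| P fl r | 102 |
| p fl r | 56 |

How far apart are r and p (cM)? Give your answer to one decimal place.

The two most frequent reciprocal classes, p FL r and P fl R, are the parental types, so the F1 was p FL r / P fl R.
The two rarest classes, P FL r and p fl R, are the double crossovers. Comparing them with the parentals, only the p allele has switched, so p is the middle locus and the order is r – p – fl.
Crossovers in the r–p interval produce the single-crossover classes p FL R and P fl r (129 + 102 = 231) plus the double crossovers (22).
RF(r–p) = (231 + 22) / 1162 = 253/1162 = 0.2177 → 21.8 cM.

21.8 cM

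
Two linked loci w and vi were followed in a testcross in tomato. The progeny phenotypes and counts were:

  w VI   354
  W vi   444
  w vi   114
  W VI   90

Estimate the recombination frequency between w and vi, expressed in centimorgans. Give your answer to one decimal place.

20.4 centimorgans

The two most frequent classes, W vi (444) and w VI (354), are the parental types, so the F1 was W vi / w VI.
The recombinant classes are W VI and w vi: 90 + 114 = 204.
Recombination frequency = 204/1002 = 0.2036 ≈ 20.4%, i.e. 20.4 centimorgans.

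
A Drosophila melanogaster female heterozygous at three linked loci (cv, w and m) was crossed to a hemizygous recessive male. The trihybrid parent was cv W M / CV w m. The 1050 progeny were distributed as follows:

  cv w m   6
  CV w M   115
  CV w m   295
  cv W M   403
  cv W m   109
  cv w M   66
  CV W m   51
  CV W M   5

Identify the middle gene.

cv

The two rarest classes, CV W M and cv w m, are the double crossovers. Comparing them with the parentals, only the cv allele has switched, so cv is the middle locus and the order is m – cv – w.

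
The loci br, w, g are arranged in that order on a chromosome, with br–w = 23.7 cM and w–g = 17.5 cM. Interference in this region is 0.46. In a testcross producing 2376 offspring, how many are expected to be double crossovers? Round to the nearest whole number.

Map distances give recombination frequencies of 0.237 and 0.175 for the two intervals.
With interference 0.46 (so coincidence = 0.54), expected double-crossover frequency = 0.237 × 0.175 × 0.54 = 0.02240.
Expected number = 0.02240 × 2376 = 53.21 ≈ 53.

53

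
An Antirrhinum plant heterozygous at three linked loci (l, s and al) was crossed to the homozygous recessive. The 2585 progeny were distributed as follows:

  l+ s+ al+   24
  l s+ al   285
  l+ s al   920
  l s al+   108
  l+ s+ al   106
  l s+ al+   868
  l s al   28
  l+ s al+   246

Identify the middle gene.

The two most frequent reciprocal classes, l s+ al+ and l+ s al, are the parental types, so the F1 was l s+ al+ / l+ s al.
The two rarest classes, l+ s+ al+ and l s al, are the double crossovers. Comparing them with the parentals, only the l allele has switched, so l is the middle locus and the order is s – l – al.

l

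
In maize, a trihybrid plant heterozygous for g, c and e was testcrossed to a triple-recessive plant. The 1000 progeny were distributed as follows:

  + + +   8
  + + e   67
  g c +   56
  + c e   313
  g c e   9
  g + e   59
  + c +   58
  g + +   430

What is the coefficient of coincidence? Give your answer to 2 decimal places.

0.91

The two most frequent reciprocal classes, g + + and + c e, are the parental types, so the F1 was g + + / + c e.
The two rarest classes, + + + and g c e, are the double crossovers. Comparing them with the parentals, only the g allele has switched, so g is the middle locus and the order is e – g – c.
e–g: (117 + 17)/1000 = 0.1340; g–c: (123 + 17)/1000 = 0.1400.
Expected DCO frequency = 0.1340 × 0.1400 ≈ 0.01876; observed = 17/1000 ≈ 0.01700.
Coefficient of coincidence = 0.01700/0.01876 ≈ 0.91.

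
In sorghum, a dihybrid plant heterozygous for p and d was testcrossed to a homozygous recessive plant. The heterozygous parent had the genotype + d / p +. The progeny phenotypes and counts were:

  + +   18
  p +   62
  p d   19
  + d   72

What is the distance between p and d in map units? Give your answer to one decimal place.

21.6 map units

The recombinant classes are + + and p d: 18 + 19 = 37.
Recombination frequency = 37/171 = 0.2164 ≈ 21.6%, i.e. 21.6 map units.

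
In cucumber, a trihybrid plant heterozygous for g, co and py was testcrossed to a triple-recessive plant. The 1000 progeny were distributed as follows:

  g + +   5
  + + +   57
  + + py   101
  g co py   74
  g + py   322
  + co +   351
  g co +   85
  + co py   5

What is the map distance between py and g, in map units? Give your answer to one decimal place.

The two most frequent reciprocal classes, g + py and + co +, are the parental types, so the F1 was g + py / + co +.
The two rarest classes, g + + and + co py, are the double crossovers. Comparing them with the parentals, only the py allele has switched, so py is the middle locus and the order is co – py – g.
Crossovers in the py–g interval produce the single-crossover classes + + py and g co + (101 + 85 = 186) plus the double crossovers (10).
RF(py–g) = (186 + 10) / 1000 = 196/1000 = 0.1960 → 19.6 map units.

19.6 map units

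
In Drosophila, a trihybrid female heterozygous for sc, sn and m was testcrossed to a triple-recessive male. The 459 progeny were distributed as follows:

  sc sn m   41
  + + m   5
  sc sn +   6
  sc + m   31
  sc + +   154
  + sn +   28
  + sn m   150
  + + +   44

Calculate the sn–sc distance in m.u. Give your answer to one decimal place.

The two most frequent reciprocal classes, + sn m and sc + +, are the parental types, so the F1 was + sn m / sc + +.
The two rarest classes, + + m and sc sn +, are the double crossovers. Comparing them with the parentals, only the sn allele has switched, so sn is the middle locus and the order is sc – sn – m.
Crossovers in the sc–sn interval produce the single-crossover classes sc sn m and + + + (41 + 44 = 85) plus the double crossovers (11).
RF(sc–sn) = (85 + 11) / 459 = 96/459 = 0.2092 → 20.9 m.u.

20.9 m.u.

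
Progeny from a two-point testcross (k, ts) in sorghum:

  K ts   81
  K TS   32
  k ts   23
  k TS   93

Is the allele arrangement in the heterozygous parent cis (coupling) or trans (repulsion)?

The two most frequent classes are K ts (81) and k TS (93); these are the parental (non-recombinant) types.
So the F1 carried K ts on one chromosome and k TS on the other — the recessive alleles are on opposite chromosomes (trans / repulsion).

trans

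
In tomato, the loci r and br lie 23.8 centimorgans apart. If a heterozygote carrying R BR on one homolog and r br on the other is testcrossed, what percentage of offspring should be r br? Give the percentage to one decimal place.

A map distance of 23.8 centimorgans corresponds to a recombination frequency of 0.238.
The F1 is R BR / r br, so r br is a parental gamete class with expected frequency (1 − r)/2 = 0.762/2 = 0.3810.
That is 0.3810 = 38.1% of the progeny.

38.1%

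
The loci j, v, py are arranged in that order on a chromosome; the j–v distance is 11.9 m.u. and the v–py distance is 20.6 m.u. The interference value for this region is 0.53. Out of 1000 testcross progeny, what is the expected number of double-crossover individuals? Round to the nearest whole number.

Map distances give recombination frequencies of 0.119 and 0.206 for the two intervals.
With interference 0.53 (so coincidence = 0.47), expected double-crossover frequency = 0.119 × 0.206 × 0.47 = 0.01152.
Expected number = 0.01152 × 1000 = 11.52 ≈ 12.

12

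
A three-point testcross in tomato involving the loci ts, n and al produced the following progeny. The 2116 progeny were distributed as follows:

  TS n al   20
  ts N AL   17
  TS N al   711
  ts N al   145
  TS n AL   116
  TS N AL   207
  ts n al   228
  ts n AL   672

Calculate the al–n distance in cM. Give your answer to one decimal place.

The two most frequent reciprocal classes, TS N al and ts n AL, are the parental types, so the F1 was TS N al / ts n AL.
The two rarest classes, TS n al and ts N AL, are the double crossovers. Comparing them with the parentals, only the n allele has switched, so n is the middle locus and the order is al – n – ts.
Crossovers in the al–n interval produce the single-crossover classes TS N AL and ts n al (207 + 228 = 435) plus the double crossovers (37).
RF(al–n) = (435 + 37) / 2116 = 472/2116 = 0.2231 → 22.3 cM.

22.3 cM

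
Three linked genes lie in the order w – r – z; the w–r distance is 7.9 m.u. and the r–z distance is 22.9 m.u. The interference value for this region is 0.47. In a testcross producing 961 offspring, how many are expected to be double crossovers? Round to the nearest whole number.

Map distances give recombination frequencies of 0.079 and 0.229 for the two intervals.
With interference 0.47 (so coincidence = 0.53), expected double-crossover frequency = 0.079 × 0.229 × 0.53 = 0.00959.
Expected number = 0.00959 × 961 = 9.21 ≈ 9.

9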